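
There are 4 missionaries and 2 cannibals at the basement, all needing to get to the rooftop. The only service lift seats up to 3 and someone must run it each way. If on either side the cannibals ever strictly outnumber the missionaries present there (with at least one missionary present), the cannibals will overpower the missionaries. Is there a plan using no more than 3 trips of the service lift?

Counting alone: each trip to the rooftop takes at most 3 across and each return brings at least 1 back, so after t trips out (and t−1 returns) at most 3t − (t−1) of the 6 are across; that first reaches 6 at t = 3, so at least 5 crossings are needed.
Since 3 < 5, 3 crossings cannot be enough. (The shortest complete plan in fact takes 5:)
1. 2 cannibals → the rooftop.  (the basement: 4M 0C; the rooftop: 0M 2C)
2. 1 cannibal ← the basement.  (the basement: 4M 1C; the rooftop: 0M 1C)
3. 2 missionaries and 1 cannibal → the rooftop.  (the basement: 2M 0C; the rooftop: 2M 2C)
4. 1 cannibal ← the basement.  (the basement: 2M 1C; the rooftop: 2M 1C)
5. 2 missionaries and 1 cannibal → the rooftop.  (the basement: 0M 0C; the rooftop: 4M 2C)

No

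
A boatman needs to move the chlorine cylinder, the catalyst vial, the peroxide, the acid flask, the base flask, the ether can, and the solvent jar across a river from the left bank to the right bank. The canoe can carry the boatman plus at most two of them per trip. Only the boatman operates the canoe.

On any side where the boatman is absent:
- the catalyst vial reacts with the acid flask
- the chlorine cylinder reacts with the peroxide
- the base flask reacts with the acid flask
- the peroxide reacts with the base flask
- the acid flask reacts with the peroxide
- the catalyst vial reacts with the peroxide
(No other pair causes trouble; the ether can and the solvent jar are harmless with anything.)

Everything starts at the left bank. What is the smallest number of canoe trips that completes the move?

11

Counting alone: the boatman can take at most 2 across per trip to the right bank, so moving all 7 needs at least 4 loaded trips out, with a return between consecutive ones — at least 7 crossings.
The safety rule pushes this higher. Following every safe sequence of crossings, the most of the 7 that can be at the right bank as the canoe arrives there on crossings 7, 9 is 5, 6 respectively — never all 7.
So no plan with fewer than 11 crossings exists, and this one achieves 11:
1. Boatman goes to the right bank with the acid flask and the peroxide.
2. Boatman goes back to the left bank with the peroxide.
3. Boatman goes to the right bank with the chlorine cylinder and the peroxide.
4. Boatman goes back to the left bank with the peroxide.
5. Boatman goes to the right bank with the base flask and the catalyst vial.
6. Boatman goes back to the left bank with the acid flask.
7. Boatman goes to the right bank with the ether can and the peroxide.
8. Boatman goes back to the left bank with the peroxide.
9. Boatman goes to the right bank with the peroxide and the solvent jar.
10. Boatman goes back to the left bank with the peroxide.
11. Boatman goes to the right bank with the acid flask and the peroxide.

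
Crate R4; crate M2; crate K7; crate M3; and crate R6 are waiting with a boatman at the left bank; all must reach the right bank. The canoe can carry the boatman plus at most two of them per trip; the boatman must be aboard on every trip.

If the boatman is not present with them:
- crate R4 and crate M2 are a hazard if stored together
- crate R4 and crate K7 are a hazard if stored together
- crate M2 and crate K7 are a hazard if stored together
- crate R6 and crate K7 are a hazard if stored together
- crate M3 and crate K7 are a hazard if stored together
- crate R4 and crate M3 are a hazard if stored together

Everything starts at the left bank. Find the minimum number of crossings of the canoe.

7

Counting alone: the boatman can take at most 2 across per trip to the right bank, so moving all 5 needs at least 3 loaded trips out, with a return between consecutive ones — at least 5 crossings.
The safety rule pushes this higher. Following every safe sequence of crossings, the most of the 5 that can be at the right bank as the canoe arrives there on crossing 5 is 4 — never all 5.
So no plan with fewer than 7 crossings exists, and this one achieves 7:
1. Boatman goes to the right bank with crate K7 and crate R4.
2. Boatman goes back to the left bank with crate R4.
3. Boatman goes to the right bank with crate R4 and crate R6.
4. Boatman goes back to the left bank with crate K7.
5. Boatman goes to the right bank with crate M2 and crate M3.
6. Boatman goes back to the left bank with crate R4.
7. Boatman goes to the right bank with crate K7 and crate R4.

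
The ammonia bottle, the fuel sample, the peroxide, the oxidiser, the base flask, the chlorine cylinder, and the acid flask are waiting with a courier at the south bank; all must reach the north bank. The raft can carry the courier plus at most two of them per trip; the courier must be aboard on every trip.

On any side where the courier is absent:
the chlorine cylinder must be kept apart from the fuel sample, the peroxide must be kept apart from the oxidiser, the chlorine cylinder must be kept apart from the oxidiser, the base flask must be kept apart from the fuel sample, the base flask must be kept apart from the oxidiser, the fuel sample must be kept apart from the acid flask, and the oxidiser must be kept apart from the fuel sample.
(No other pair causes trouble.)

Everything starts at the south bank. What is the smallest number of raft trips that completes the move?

11

Counting alone: the courier can take at most 2 across per trip to the north bank, so moving all 7 needs at least 4 loaded trips out, with a return between consecutive ones — at least 7 crossings.
The safety rule pushes this higher. Following every safe sequence of crossings, the most of the 7 that can be at the north bank as the raft arrives there on crossings 7, 9 is 5, 6 respectively — never all 7.
So no plan with fewer than 11 crossings exists, and this one achieves 11:
1. Courier goes to the north bank with the fuel sample and the oxidiser.  [the south bank: the acid flask, the ammonia bottle, the base flask, the chlorine cylinder, the peroxide | the north bank: the fuel sample, the oxidiser]
2. Courier goes back to the south bank with the fuel sample.  [the south bank: the acid flask, the ammonia bottle, the base flask, the chlorine cylinder, the fuel sample, the peroxide | the north bank: the oxidiser]
3. Courier goes to the north bank with the ammonia bottle and the fuel sample.  [the south bank: the acid flask, the base flask, the chlorine cylinder, the peroxide | the north bank: the ammonia bottle, the fuel sample, the oxidiser]
4. Courier goes back to the south bank with the fuel sample.  [the south bank: the acid flask, the base flask, the chlorine cylinder, the fuel sample, the peroxide | the north bank: the ammonia bottle, the oxidiser]
5. Courier goes to the north bank with the fuel sample and the peroxide.  [the south bank: the acid flask, the base flask, the chlorine cylinder | the north bank: the ammonia bottle, the fuel sample, the oxidiser, the peroxide]
6. Courier goes back to the south bank with the oxidiser.  [the south bank: the acid flask, the base flask, the chlorine cylinder, the oxidiser | the north bank: the ammonia bottle, the fuel sample, the peroxide]
7. Courier goes to the north bank with the base flask and the chlorine cylinder.  [the south bank: the acid flask, the oxidiser | the north bank: the ammonia bottle, the base flask, the chlorine cylinder, the fuel sample, the peroxide]
8. Courier goes back to the south bank with the fuel sample.  [the south bank: the acid flask, the fuel sample, the oxidiser | the north bank: the ammonia bottle, the base flask, the chlorine cylinder, the peroxide]
9. Courier goes to the north bank with the acid flask and the fuel sample.  [the south bank: the oxidiser | the north bank: the acid flask, the ammonia bottle, the base flask, the chlorine cylinder, the fuel sample, the peroxide]
10. Courier goes back to the south bank with the fuel sample.  [the south bank: the fuel sample, the oxidiser | the north bank: the acid flask, the ammonia bottle, the base flask, the chlorine cylinder, the peroxide]
11. Courier goes to the north bank with the fuel sample and the oxidiser.  [the south bank: — | the north bank: the acid flask, the ammonia bottle, the base flask, the chlorine cylinder, the fuel sample, the oxidiser, the peroxide]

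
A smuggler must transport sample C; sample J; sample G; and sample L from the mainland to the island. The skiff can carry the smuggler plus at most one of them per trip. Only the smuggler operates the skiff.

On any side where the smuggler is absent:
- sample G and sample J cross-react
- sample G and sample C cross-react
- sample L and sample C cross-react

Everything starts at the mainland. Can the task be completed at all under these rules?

No

Whatever the first load, the items left behind include a forbidden pair without the smuggler. No opening move is safe, so no plan exists.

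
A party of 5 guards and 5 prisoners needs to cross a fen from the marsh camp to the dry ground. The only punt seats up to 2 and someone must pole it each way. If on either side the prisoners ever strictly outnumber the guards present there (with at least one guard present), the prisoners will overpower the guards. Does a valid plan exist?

No

Following every safe sequence of crossings from the start, the most of the 10 that can be at the dry ground as the punt arrives there on crossings 1, 3, 5, 7 is 2, 3, 4, 5 respectively; the best ever achieved is 5 of 10.
From crossing 9 on, no configuration arises that was not already reachable earlier: only 13 distinct safe configurations (who is on which side, and where the punt is) can ever be reached, none of them has everyone across, and every continuation just revisits them. They are: 0 guards + 0 prisoners across (punt back at the start); 0 guards + 1 prisoner across (punt there); 0 guards + 1 prisoner across (punt back at the start); 0 guards + 2 prisoners across (punt there); 0 guards + 2 prisoners across (punt back at the start); 0 guards + 3 prisoners across (punt there); 0 guards + 3 prisoners across (punt back at the start); 0 guards + 4 prisoners across (punt there); 0 guards + 4 prisoners across (punt back at the start); 0 guards + 5 prisoners across (punt there); 1 guard + 1 prisoner across (punt there); 1 guard + 1 prisoner across (punt back at the start); 2 guards + 2 prisoners across (punt there). So no valid plan exists.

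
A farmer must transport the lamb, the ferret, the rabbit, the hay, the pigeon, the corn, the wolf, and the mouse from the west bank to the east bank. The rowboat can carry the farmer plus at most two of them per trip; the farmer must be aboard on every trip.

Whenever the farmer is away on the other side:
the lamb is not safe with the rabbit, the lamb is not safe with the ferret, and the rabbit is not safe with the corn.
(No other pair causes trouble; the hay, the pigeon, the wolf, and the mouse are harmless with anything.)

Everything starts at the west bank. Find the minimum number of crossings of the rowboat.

7

Counting alone: the farmer can take at most 2 across per trip to the east bank, so moving all 8 needs at least 4 loaded trips out, with a return between consecutive ones — at least 7 crossings.
The plan below uses exactly 7 crossings, so it is optimal:
1. Farmer goes to the east bank with the corn and the lamb.
2. Farmer goes back to the west bank alone.
3. Farmer goes to the east bank with the hay and the pigeon.
4. Farmer goes back to the west bank alone.
5. Farmer goes to the east bank with the mouse and the wolf.
6. Farmer goes back to the west bank alone.
7. Farmer goes to the east bank with the ferret and the rabbit.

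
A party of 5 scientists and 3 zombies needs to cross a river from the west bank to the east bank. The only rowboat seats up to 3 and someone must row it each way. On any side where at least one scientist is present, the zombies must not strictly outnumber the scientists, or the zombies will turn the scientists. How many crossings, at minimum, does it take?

Counting alone: each trip to the east bank takes at most 3 across and each return brings at least 1 back, so after t trips out (and t−1 returns) at most 3t − (t−1) of the 8 are across; that first reaches 8 at t = 4, so at least 7 crossings are needed.
The plan below uses exactly 7 crossings, so it is optimal:
1. 2 zombies → the east bank.  (the west bank: 5S 1Z; the east bank: 0S 2Z)
2. 1 zombie ← the west bank.  (the west bank: 5S 2Z; the east bank: 0S 1Z)
3. 2 scientists and 1 zombie → the east bank.  (the west bank: 3S 1Z; the east bank: 2S 2Z)
4. 1 zombie ← the west bank.  (the west bank: 3S 2Z; the east bank: 2S 1Z)
5. 1 scientist and 2 zombies → the east bank.  (the west bank: 2S 0Z; the east bank: 3S 3Z)
6. 1 zombie ← the west bank.  (the west bank: 2S 1Z; the east bank: 3S 2Z)
7. 2 scientists and 1 zombie → the east bank.  (the west bank: 0S 0Z; the east bank: 5S 3Z)

7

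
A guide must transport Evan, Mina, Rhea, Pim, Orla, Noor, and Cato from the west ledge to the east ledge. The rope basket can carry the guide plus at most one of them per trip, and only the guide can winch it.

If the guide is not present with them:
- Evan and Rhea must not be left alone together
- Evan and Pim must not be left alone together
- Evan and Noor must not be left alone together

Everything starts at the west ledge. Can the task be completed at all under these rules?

Following every safe sequence of crossings from the start, the most of the 7 that can be at the east ledge as the rope basket arrives there on crossings 1, 3, 5, 7, 9 is 1, 2, 3, 4, 5 respectively; the best ever achieved is 5 of 7.
From crossing 11 on, no configuration arises that was not already reachable earlier: only 72 distinct safe configurations (who is on which side, and where the rope basket is) can ever be reached, none of them has everyone across, and every continuation just revisits them. So no valid plan exists.

No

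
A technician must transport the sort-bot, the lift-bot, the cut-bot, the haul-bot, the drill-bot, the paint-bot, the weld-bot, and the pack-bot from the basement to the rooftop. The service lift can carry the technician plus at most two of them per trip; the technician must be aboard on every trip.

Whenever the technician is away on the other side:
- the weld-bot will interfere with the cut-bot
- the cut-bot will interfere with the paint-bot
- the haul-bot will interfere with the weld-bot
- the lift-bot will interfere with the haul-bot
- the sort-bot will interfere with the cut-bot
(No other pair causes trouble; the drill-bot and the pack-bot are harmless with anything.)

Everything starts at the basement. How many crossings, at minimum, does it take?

9

Counting alone: the technician can take at most 2 across per trip to the rooftop, so moving all 8 needs at least 4 loaded trips out, with a return between consecutive ones — at least 7 crossings.
The safety rule pushes this higher. Following every safe sequence of crossings, the most of the 8 that can be at the rooftop as the service lift arrives there on crossing 7 is 7 — never all 8.
So no plan with fewer than 9 crossings exists, and this one achieves 9:
1. Technician goes to the rooftop with the cut-bot and the haul-bot.
2. Technician goes back to the basement alone.
3. Technician goes to the rooftop with the lift-bot and the sort-bot.
4. Technician goes back to the basement with the cut-bot and the haul-bot.
5. Technician goes to the rooftop with the paint-bot and the weld-bot.
6. Technician goes back to the basement alone.
7. Technician goes to the rooftop with the drill-bot and the pack-bot.
8. Technician goes back to the basement alone.
9. Technician goes to the rooftop with the cut-bot and the haul-bot.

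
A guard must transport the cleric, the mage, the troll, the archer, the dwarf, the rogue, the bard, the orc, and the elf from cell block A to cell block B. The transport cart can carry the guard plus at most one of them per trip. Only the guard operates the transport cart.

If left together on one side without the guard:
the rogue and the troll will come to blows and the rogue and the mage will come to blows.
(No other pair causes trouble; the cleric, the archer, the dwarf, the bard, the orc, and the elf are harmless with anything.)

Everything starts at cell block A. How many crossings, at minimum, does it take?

Counting alone: the guard can take at most 1 across per trip to cell block B, so moving all 9 needs at least 9 loaded trips out, with a return between consecutive ones — at least 17 crossings.
The safety rule pushes this higher. Following every safe sequence of crossings, the most of the 9 that can be at cell block B as the transport cart arrives there on crossing 17 is 8 — never all 9.
So no plan with fewer than 19 crossings exists, and this one achieves 19:
1. Guard goes to cell block B with the rogue.
2. Guard goes back to cell block A alone.
3. Guard goes to cell block B with the cleric.
4. Guard goes back to cell block A alone.
5. Guard goes to cell block B with the mage.
6. Guard goes back to cell block A with the rogue.
7. Guard goes to cell block B with the troll.
8. Guard goes back to cell block A alone.
9. Guard goes to cell block B with the archer.
10. Guard goes back to cell block A alone.
11. Guard goes to cell block B with the dwarf.
12. Guard goes back to cell block A alone.
13. Guard goes to cell block B with the bard.
14. Guard goes back to cell block A alone.
15. Guard goes to cell block B with the orc.
16. Guard goes back to cell block A alone.
17. Guard goes to cell block B with the elf.
18. Guard goes back to cell block A alone.
19. Guard goes to cell block B with the rogue.

19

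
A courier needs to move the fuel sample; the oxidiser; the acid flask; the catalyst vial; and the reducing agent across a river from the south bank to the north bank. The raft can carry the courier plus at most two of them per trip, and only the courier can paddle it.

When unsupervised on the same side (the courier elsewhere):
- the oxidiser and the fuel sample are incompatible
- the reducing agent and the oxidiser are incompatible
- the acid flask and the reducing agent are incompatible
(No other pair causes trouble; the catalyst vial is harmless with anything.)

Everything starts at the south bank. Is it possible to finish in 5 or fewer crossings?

Yes — this plan uses 5 crossings (≤ 5):
1. Courier goes to the north bank with the fuel sample and the reducing agent.  [the south bank: the acid flask, the catalyst vial, the oxidiser | the north bank: the fuel sample, the reducing agent]
2. Courier goes back to the south bank alone.  [the south bank: the acid flask, the catalyst vial, the oxidiser | the north bank: the fuel sample, the reducing agent]
3. Courier goes to the north bank with the catalyst vial.  [the south bank: the acid flask, the oxidiser | the north bank: the catalyst vial, the fuel sample, the reducing agent]
4. Courier goes back to the south bank alone.  [the south bank: the acid flask, the oxidiser | the north bank: the catalyst vial, the fuel sample, the reducing agent]
5. Courier goes to the north bank with the acid flask and the oxidiser.  [the south bank: — | the north bank: the acid flask, the catalyst vial, the fuel sample, the oxidiser, the reducing agent]

Yes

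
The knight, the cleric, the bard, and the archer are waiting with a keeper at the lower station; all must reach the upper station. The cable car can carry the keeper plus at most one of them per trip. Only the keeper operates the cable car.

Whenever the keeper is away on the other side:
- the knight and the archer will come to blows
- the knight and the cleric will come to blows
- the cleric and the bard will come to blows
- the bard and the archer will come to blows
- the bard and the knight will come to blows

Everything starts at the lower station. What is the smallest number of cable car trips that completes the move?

impossible

Whatever the first load, the items left behind include a forbidden pair without the keeper. No opening move is safe, so no plan exists.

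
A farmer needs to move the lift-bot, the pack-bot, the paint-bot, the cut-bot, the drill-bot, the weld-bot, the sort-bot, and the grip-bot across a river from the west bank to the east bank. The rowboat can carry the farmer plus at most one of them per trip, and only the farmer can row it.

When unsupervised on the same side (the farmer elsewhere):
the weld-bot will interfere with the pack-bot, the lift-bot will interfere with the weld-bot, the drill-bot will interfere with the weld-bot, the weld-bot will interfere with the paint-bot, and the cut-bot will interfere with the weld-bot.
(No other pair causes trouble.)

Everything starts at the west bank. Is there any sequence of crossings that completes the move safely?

No

Following every safe sequence of crossings from the start, the most of the 8 that can be at the east bank as the rowboat arrives there on crossings 1, 3, 5, 7 is 1, 2, 3, 4 respectively; the best ever achieved is 4 of 8.
From crossing 9 on, no configuration arises that was not already reachable earlier: only 52 distinct safe configurations (who is on which side, and where the rowboat is) can ever be reached, none of them has everyone across, and every continuation just revisits them. So no valid plan exists.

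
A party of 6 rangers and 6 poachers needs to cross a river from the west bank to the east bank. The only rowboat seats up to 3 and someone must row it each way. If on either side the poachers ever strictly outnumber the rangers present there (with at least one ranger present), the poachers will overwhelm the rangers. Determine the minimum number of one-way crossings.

impossible

Following every safe sequence of crossings from the start, the most of the 12 that can be at the east bank as the rowboat arrives there on crossings 1, 3, 5 is 3, 5, 6 respectively; the best ever achieved is 6 of 12.
From crossing 7 on, no configuration arises that was not already reachable earlier: only 17 distinct safe configurations (who is on which side, and where the rowboat is) can ever be reached, none of them has everyone across, and every continuation just revisits them. They are: 0 rangers + 0 poachers across (rowboat back at the start); 0 rangers + 1 poacher across (rowboat there); 0 rangers + 1 poacher across (rowboat back at the start); 0 rangers + 2 poachers across (rowboat there); 0 rangers + 2 poachers across (rowboat back at the start); 0 rangers + 3 poachers across (rowboat there); 0 rangers + 3 poachers across (rowboat back at the start); 0 rangers + 4 poachers across (rowboat there); 0 rangers + 4 poachers across (rowboat back at the start); 0 rangers + 5 poachers across (rowboat there); 0 rangers + 5 poachers across (rowboat back at the start); 0 rangers + 6 poachers across (rowboat there); 1 ranger + 1 poacher across (rowboat there); 1 ranger + 1 poacher across (rowboat back at the start); 2 rangers + 2 poachers across (rowboat there); 2 rangers + 2 poachers across (rowboat back at the start); 3 rangers + 3 poachers across (rowboat there). So no valid plan exists.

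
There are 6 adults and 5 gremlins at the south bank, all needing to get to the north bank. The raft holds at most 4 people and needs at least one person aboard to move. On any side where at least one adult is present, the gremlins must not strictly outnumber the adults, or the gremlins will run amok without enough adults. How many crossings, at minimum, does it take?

7

Counting alone: each trip to the north bank takes at most 4 across and each return brings at least 1 back, so after t trips out (and t−1 returns) at most 4t − (t−1) of the 11 are across; that first reaches 11 at t = 4, so at least 7 crossings are needed.
The plan below uses exactly 7 crossings, so it is optimal:
1. 2 gremlins → the north bank.  (the south bank: 6A 3G; the north bank: 0A 2G)
2. 1 gremlin ← the south bank.  (the south bank: 6A 4G; the north bank: 0A 1G)
3. 4 gremlins → the north bank.  (the south bank: 6A 0G; the north bank: 0A 5G)
4. 1 gremlin ← the south bank.  (the south bank: 6A 1G; the north bank: 0A 4G)
5. 4 adults → the north bank.  (the south bank: 2A 1G; the north bank: 4A 4G)
6. 1 gremlin ← the south bank.  (the south bank: 2A 2G; the north bank: 4A 3G)
7. 2 adults and 2 gremlins → the north bank.  (the south bank: 0A 0G; the north bank: 6A 5G)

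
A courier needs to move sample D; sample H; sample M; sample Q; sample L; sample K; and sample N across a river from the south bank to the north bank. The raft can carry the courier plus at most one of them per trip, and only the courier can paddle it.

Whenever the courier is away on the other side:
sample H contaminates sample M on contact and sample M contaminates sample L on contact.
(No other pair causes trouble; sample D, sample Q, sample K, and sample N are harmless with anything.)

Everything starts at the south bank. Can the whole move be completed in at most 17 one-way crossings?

Yes — this plan uses 15 crossings (≤ 17):
1. Courier goes to the north bank with sample M.  [the south bank: sample D, sample H, sample K, sample L, sample N, sample Q | the north bank: sample M]
2. Courier goes back to the south bank alone.  [the south bank: sample D, sample H, sample K, sample L, sample N, sample Q | the north bank: sample M]
3. Courier goes to the north bank with sample D.  [the south bank: sample H, sample K, sample L, sample N, sample Q | the north bank: sample D, sample M]
4. Courier goes back to the south bank alone.  [the south bank: sample H, sample K, sample L, sample N, sample Q | the north bank: sample D, sample M]
5. Courier goes to the north bank with sample H.  [the south bank: sample K, sample L, sample N, sample Q | the north bank: sample D, sample H, sample M]
6. Courier goes back to the south bank with sample M.  [the south bank: sample K, sample L, sample M, sample N, sample Q | the north bank: sample D, sample H]
7. Courier goes to the north bank with sample L.  [the south bank: sample K, sample M, sample N, sample Q | the north bank: sample D, sample H, sample L]
8. Courier goes back to the south bank alone.  [the south bank: sample K, sample M, sample N, sample Q | the north bank: sample D, sample H, sample L]
9. Courier goes to the north bank with sample Q.  [the south bank: sample K, sample M, sample N | the north bank: sample D, sample H, sample L, sample Q]
10. Courier goes back to the south bank alone.  [the south bank: sample K, sample M, sample N | the north bank: sample D, sample H, sample L, sample Q]
11. Courier goes to the north bank with sample K.  [the south bank: sample M, sample N | the north bank: sample D, sample H, sample K, sample L, sample Q]
12. Courier goes back to the south bank alone.  [the south bank: sample M, sample N | the north bank: sample D, sample H, sample K, sample L, sample Q]
13. Courier goes to the north bank with sample N.  [the south bank: sample M | the north bank: sample D, sample H, sample K, sample L, sample N, sample Q]
14. Courier goes back to the south bank alone.  [the south bank: sample M | the north bank: sample D, sample H, sample K, sample L, sample N, sample Q]
15. Courier goes to the north bank with sample M.  [the south bank: — | the north bank: sample D, sample H, sample K, sample L, sample M, sample N, sample Q]

Yes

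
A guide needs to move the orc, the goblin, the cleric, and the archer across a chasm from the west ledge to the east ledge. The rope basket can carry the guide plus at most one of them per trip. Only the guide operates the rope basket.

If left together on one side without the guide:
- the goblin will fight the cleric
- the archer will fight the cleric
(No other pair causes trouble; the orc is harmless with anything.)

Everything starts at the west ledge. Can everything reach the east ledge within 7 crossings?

Counting alone: the guide can take at most 1 across per trip to the east ledge, so moving all 4 needs at least 4 loaded trips out, with a return between consecutive ones — at least 7 crossings.
The safety rule pushes this higher. Following every safe sequence of crossings, the most of the 4 that can be at the east ledge as the rope basket arrives there on crossing 7 is 3 — never all 4.
So the move cannot be finished within 7 crossings. (The shortest complete plan takes 9:)
1. Guide goes to the east ledge with the cleric.  [the west ledge: the archer, the goblin, the orc | the east ledge: the cleric]
2. Guide goes back to the west ledge alone.  [the west ledge: the archer, the goblin, the orc | the east ledge: the cleric]
3. Guide goes to the east ledge with the orc.  [the west ledge: the archer, the goblin | the east ledge: the cleric, the orc]
4. Guide goes back to the west ledge alone.  [the west ledge: the archer, the goblin | the east ledge: the cleric, the orc]
5. Guide goes to the east ledge with the goblin.  [the west ledge: the archer | the east ledge: the cleric, the goblin, the orc]
6. Guide goes back to the west ledge with the cleric.  [the west ledge: the archer, the cleric | the east ledge: the goblin, the orc]
7. Guide goes to the east ledge with the archer.  [the west ledge: the cleric | the east ledge: the archer, the goblin, the orc]
8. Guide goes back to the west ledge alone.  [the west ledge: the cleric | the east ledge: the archer, the goblin, the orc]
9. Guide goes to the east ledge with the cleric.  [the west ledge: — | the east ledge: the archer, the cleric, the goblin, the orc]

No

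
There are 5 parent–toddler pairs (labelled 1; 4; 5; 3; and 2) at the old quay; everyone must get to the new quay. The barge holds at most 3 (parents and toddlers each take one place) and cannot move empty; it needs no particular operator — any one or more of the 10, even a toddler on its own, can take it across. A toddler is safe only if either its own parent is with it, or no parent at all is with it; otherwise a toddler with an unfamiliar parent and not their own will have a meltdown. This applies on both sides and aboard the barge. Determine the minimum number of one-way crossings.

11

Counting alone: each trip to the new quay takes at most 3 across and each return brings at least 1 back, so after t trips out (and t−1 returns) at most 3t − (t−1) of the 10 are across; that first reaches 10 at t = 5, so at least 9 crossings are needed.
The safety rule pushes this higher. Following every safe sequence of crossings, the most of the 10 that can be at the new quay as the barge arrives there on crossing 9 is 9 — never all 10.
So no plan with fewer than 11 crossings exists, and this one achieves 11:
1. parent 1 and toddler 1 cross → the new quay.
2. parent 1 crosses ← the old quay.
3. toddler 3, toddler 4, and toddler 5 cross → the new quay.
4. toddler 1 crosses ← the old quay.
5. parent 3, parent 4, and parent 5 cross → the new quay.
6. parent 4 and toddler 4 cross ← the old quay.
7. parent 1, parent 2, and parent 4 cross → the new quay.
8. toddler 5 crosses ← the old quay.
9. toddler 1 and toddler 4 cross → the new quay.
10. toddler 1 crosses ← the old quay.
11. toddler 1, toddler 2, and toddler 5 cross → the new quay.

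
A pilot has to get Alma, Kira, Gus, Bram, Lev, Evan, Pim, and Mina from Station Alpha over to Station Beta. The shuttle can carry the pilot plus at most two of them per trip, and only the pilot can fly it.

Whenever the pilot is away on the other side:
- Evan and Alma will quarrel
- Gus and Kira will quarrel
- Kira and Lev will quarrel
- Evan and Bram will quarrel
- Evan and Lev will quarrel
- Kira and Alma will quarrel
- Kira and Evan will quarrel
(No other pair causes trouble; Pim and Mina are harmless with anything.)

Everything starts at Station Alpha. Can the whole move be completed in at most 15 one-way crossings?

Yes

Yes — this plan uses 13 crossings (≤ 15):
1. Pilot goes to Station Beta with Evan and Kira.  [Station Alpha: Alma, Bram, Gus, Lev, Mina, Pim | Station Beta: Evan, Kira]
2. Pilot goes back to Station Alpha with Kira.  [Station Alpha: Alma, Bram, Gus, Kira, Lev, Mina, Pim | Station Beta: Evan]
3. Pilot goes to Station Beta with Gus and Kira.  [Station Alpha: Alma, Bram, Lev, Mina, Pim | Station Beta: Evan, Gus, Kira]
4. Pilot goes back to Station Alpha with Kira.  [Station Alpha: Alma, Bram, Kira, Lev, Mina, Pim | Station Beta: Evan, Gus]
5. Pilot goes to Station Beta with Alma and Lev.  [Station Alpha: Bram, Kira, Mina, Pim | Station Beta: Alma, Evan, Gus, Lev]
6. Pilot goes back to Station Alpha with Evan.  [Station Alpha: Bram, Evan, Kira, Mina, Pim | Station Beta: Alma, Gus, Lev]
7. Pilot goes to Station Beta with Bram and Kira.  [Station Alpha: Evan, Mina, Pim | Station Beta: Alma, Bram, Gus, Kira, Lev]
8. Pilot goes back to Station Alpha with Kira.  [Station Alpha: Evan, Kira, Mina, Pim | Station Beta: Alma, Bram, Gus, Lev]
9. Pilot goes to Station Beta with Kira and Pim.  [Station Alpha: Evan, Mina | Station Beta: Alma, Bram, Gus, Kira, Lev, Pim]
10. Pilot goes back to Station Alpha with Kira.  [Station Alpha: Evan, Kira, Mina | Station Beta: Alma, Bram, Gus, Lev, Pim]
11. Pilot goes to Station Beta with Kira and Mina.  [Station Alpha: Evan | Station Beta: Alma, Bram, Gus, Kira, Lev, Mina, Pim]
12. Pilot goes back to Station Alpha with Kira.  [Station Alpha: Evan, Kira | Station Beta: Alma, Bram, Gus, Lev, Mina, Pim]
13. Pilot goes to Station Beta with Evan and Kira.  [Station Alpha: — | Station Beta: Alma, Bram, Evan, Gus, Kira, Lev, Mina, Pim]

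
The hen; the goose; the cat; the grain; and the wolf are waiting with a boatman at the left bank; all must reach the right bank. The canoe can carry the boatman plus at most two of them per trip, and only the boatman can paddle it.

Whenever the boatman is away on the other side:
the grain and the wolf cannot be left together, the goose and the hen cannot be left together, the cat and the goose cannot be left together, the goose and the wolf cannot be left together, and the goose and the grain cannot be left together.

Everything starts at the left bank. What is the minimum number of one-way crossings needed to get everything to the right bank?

7

Counting alone: the boatman can take at most 2 across per trip to the right bank, so moving all 5 needs at least 3 loaded trips out, with a return between consecutive ones — at least 5 crossings.
The safety rule pushes this higher. Following every safe sequence of crossings, the most of the 5 that can be at the right bank as the canoe arrives there on crossing 5 is 4 — never all 5.
So no plan with fewer than 7 crossings exists, and this one achieves 7:
1. Boatman goes to the right bank with the goose and the grain.  [the left bank: the cat, the hen, the wolf | the right bank: the goose, the grain]
2. Boatman goes back to the left bank with the goose.  [the left bank: the cat, the goose, the hen, the wolf | the right bank: the grain]
3. Boatman goes to the right bank with the goose and the hen.  [the left bank: the cat, the wolf | the right bank: the goose, the grain, the hen]
4. Boatman goes back to the left bank with the goose.  [the left bank: the cat, the goose, the wolf | the right bank: the grain, the hen]
5. Boatman goes to the right bank with the cat and the goose.  [the left bank: the wolf | the right bank: the cat, the goose, the grain, the hen]
6. Boatman goes back to the left bank with the goose.  [the left bank: the goose, the wolf | the right bank: the cat, the grain, the hen]
7. Boatman goes to the right bank with the goose and the wolf.  [the left bank: — | the right bank: the cat, the goose, the grain, the hen, the wolf]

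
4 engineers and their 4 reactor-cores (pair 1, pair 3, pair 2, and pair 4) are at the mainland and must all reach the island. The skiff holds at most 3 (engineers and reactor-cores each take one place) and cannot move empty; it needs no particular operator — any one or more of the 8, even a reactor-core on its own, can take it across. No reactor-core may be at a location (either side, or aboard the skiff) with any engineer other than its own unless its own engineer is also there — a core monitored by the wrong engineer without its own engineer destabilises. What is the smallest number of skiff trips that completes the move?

Counting alone: each trip to the island takes at most 3 across and each return brings at least 1 back, so after t trips out (and t−1 returns) at most 3t − (t−1) of the 8 are across; that first reaches 8 at t = 4, so at least 7 crossings are needed.
The safety rule pushes this higher. Following every safe sequence of crossings, the most of the 8 that can be at the island as the skiff arrives there on crossing 7 is 7 — never all 8.
So no plan with fewer than 9 crossings exists, and this one achieves 9:
1. engineer 1 and reactor-core 1 cross → the island.
2. engineer 1 crosses ← the mainland.
3. engineer 1, engineer 3, and reactor-core 3 cross → the island.
4. engineer 1 and reactor-core 1 cross ← the mainland.
5. engineer 1, engineer 2, and engineer 4 cross → the island.
6. reactor-core 3 crosses ← the mainland.
7. reactor-core 1 and reactor-core 3 cross → the island.
8. reactor-core 1 crosses ← the mainland.
9. reactor-core 1, reactor-core 2, and reactor-core 4 cross → the island.

9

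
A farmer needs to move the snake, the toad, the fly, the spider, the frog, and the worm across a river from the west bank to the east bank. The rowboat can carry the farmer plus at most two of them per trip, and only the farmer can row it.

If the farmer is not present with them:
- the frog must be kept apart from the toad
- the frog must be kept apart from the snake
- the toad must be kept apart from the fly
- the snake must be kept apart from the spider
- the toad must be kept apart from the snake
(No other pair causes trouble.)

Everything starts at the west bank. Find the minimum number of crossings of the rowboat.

Counting alone: the farmer can take at most 2 across per trip to the east bank, so moving all 6 needs at least 3 loaded trips out, with a return between consecutive ones — at least 5 crossings.
The safety rule pushes this higher. Following every safe sequence of crossings, the most of the 6 that can be at the east bank as the rowboat arrives there on crossings 5, 7 is 4, 5 respectively — never all 6.
So no plan with fewer than 9 crossings exists, and this one achieves 9:
1. Farmer goes to the east bank with the snake and the toad.  [the west bank: the fly, the frog, the spider, the worm | the east bank: the snake, the toad]
2. Farmer goes back to the west bank with the snake.  [the west bank: the fly, the frog, the snake, the spider, the worm | the east bank: the toad]
3. Farmer goes to the east bank with the fly and the snake.  [the west bank: the frog, the spider, the worm | the east bank: the fly, the snake, the toad]
4. Farmer goes back to the west bank with the toad.  [the west bank: the frog, the spider, the toad, the worm | the east bank: the fly, the snake]
5. Farmer goes to the east bank with the toad and the worm.  [the west bank: the frog, the spider | the east bank: the fly, the snake, the toad, the worm]
6. Farmer goes back to the west bank with the toad.  [the west bank: the frog, the spider, the toad | the east bank: the fly, the snake, the worm]
7. Farmer goes to the east bank with the frog and the spider.  [the west bank: the toad | the east bank: the fly, the frog, the snake, the spider, the worm]
8. Farmer goes back to the west bank with the snake.  [the west bank: the snake, the toad | the east bank: the fly, the frog, the spider, the worm]
9. Farmer goes to the east bank with the snake and the toad.  [the west bank: — | the east bank: the fly, the frog, the snake, the spider, the toad, the worm]

9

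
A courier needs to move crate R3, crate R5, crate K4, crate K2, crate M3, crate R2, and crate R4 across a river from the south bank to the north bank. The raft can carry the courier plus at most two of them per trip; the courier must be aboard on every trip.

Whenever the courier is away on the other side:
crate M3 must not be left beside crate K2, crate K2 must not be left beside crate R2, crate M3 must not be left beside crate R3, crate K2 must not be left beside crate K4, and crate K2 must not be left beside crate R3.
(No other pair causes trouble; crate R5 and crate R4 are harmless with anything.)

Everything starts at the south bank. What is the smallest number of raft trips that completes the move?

Counting alone: the courier can take at most 2 across per trip to the north bank, so moving all 7 needs at least 4 loaded trips out, with a return between consecutive ones — at least 7 crossings.
The safety rule pushes this higher. Following every safe sequence of crossings, the most of the 7 that can be at the north bank as the raft arrives there on crossings 7, 9 is 5, 6 respectively — never all 7.
So no plan with fewer than 11 crossings exists, and this one achieves 11:
1. Courier goes to the north bank with crate K2 and crate R3.  [the south bank: crate K4, crate M3, crate R2, crate R4, crate R5 | the north bank: crate K2, crate R3]
2. Courier goes back to the south bank with crate R3.  [the south bank: crate K4, crate M3, crate R2, crate R3, crate R4, crate R5 | the north bank: crate K2]
3. Courier goes to the north bank with crate R3 and crate R5.  [the south bank: crate K4, crate M3, crate R2, crate R4 | the north bank: crate K2, crate R3, crate R5]
4. Courier goes back to the south bank with crate R3.  [the south bank: crate K4, crate M3, crate R2, crate R3, crate R4 | the north bank: crate K2, crate R5]
5. Courier goes to the north bank with crate K4 and crate R3.  [the south bank: crate M3, crate R2, crate R4 | the north bank: crate K2, crate K4, crate R3, crate R5]
6. Courier goes back to the south bank with crate K2.  [the south bank: crate K2, crate M3, crate R2, crate R4 | the north bank: crate K4, crate R3, crate R5]
7. Courier goes to the north bank with crate K2 and crate R2.  [the south bank: crate M3, crate R4 | the north bank: crate K2, crate K4, crate R2, crate R3, crate R5]
8. Courier goes back to the south bank with crate K2.  [the south bank: crate K2, crate M3, crate R4 | the north bank: crate K4, crate R2, crate R3, crate R5]
9. Courier goes to the north bank with crate K2 and crate R4.  [the south bank: crate M3 | the north bank: crate K2, crate K4, crate R2, crate R3, crate R4, crate R5]
10. Courier goes back to the south bank with crate K2.  [the south bank: crate K2, crate M3 | the north bank: crate K4, crate R2, crate R3, crate R4, crate R5]
11. Courier goes to the north bank with crate K2 and crate M3.  [the south bank: — | the north bank: crate K2, crate K4, crate M3, crate R2, crate R3, crate R4, crate R5]

11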